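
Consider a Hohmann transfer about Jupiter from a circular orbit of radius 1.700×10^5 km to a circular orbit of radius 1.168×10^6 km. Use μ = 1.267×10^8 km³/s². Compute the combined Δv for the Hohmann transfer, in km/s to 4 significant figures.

Transfer-ellipse semi-major axis a_t = (r₁ + r₂)/2 = (1.700×10^5 + 1.168×10^6)/2 = 6.690×10^5 km.
At r₁ the circular-orbit speed is v₁ = √(μ/r₁) = 27.300 km/s.
Transfer-orbit speed at r₁ (vis-viva equation): v_p = √[μ(2/r₁ − 1/a_t)] = 36.072 km/s.
First burn Δv₁ = |v_p − v₁| = 8.772 km/s.
At r₂, v₂ = √(μ/r₂) = 10.415 km/s.
Transfer-orbit speed at r₂: v_a = √[μ(2/r₂ − 1/a_t)] = 5.2502 km/s.
Second burn Δv₂ = |v₂ − v_a| = 5.165 km/s.
Δv = Δv₁ + Δv₂ = 8.772 + 5.165 = 13.94 km/s.

Δv = 13.94 km/s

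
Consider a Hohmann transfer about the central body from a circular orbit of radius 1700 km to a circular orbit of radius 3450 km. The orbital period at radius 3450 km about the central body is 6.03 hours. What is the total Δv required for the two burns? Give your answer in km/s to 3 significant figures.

Δv = 0.411 km/s

From Kepler's third law T² = 4π²r³/μ at r = 3450 km, T = 6.03 hours = 6.03 × 3600 s = 21708 s: μ = 4π²r³/T² = 3440.15 km³/s².
Semi-major axis of the transfer orbit: a_t = (1700 + 3450)/2 = 2575 km.
At r₁ the circular-orbit speed is v₁ = √(μ/r₁) = 1.42254 km/s.
On the transfer ellipse at r₁, v² = μ(2/r − 1/a) gives v_p = √[μ(2/r₁ − 1/a_t)] = 1.64659 km/s.
First burn Δv₁ = |v_p − v₁| = 0.22405 km/s.
At r₂, v₂ = √(μ/r₂) = 0.99857 km/s.
Transfer-orbit speed at r₂: v_a = √[μ(2/r₂ − 1/a_t)] = 0.81136 km/s.
Second burn Δv₂ = |v₂ − v_a| = 0.18721 km/s.
Δv = Δv₁ + Δv₂ = 0.22405 + 0.18721 = 0.4113 km/s.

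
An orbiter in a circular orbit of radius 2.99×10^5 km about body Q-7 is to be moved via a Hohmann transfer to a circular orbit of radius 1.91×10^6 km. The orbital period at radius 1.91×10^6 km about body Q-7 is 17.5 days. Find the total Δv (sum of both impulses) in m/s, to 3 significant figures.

From Kepler's third law T² = 4π²r³/μ at r = 1.91×10^6 km, T = 17.5 days = 17.5 × 86400 s = 1.512×10^6 s: μ = 4π²r³/T² = 1.20325×10^8 km³/s².
The Hohmann ellipse has a_t = (r₁ + r₂)/2 = 1.1045×10^6 km.
At r₁ the circular-orbit speed is v₁ = √(μ/r₁) = 20.06 km/s.
On the transfer ellipse at r₁, vis-viva gives v_p = √[μ(2/r₁ − 1/a_t)] = 26.38 km/s.
First burn Δv₁ = |v_p − v₁| = 6.320 km/s.
At r₂, v₂ = √(μ/r₂) = 7.937 km/s.
Transfer-orbit speed at r₂: v_a = √[μ(2/r₂ − 1/a_t)] = 4.130 km/s.
Second burn Δv₂ = |v₂ − v_a| = 3.807 km/s.
Total Δv = Δv₁ + Δv₂ = 10.13 km/s.

Δv = 10100 m/s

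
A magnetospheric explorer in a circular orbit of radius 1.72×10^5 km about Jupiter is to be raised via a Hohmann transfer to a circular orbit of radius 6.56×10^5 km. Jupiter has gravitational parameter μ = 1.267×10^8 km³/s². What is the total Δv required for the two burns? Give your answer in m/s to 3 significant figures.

Δv = 12000 m/s

Semi-major axis of the transfer orbit: a_t = (1.720×10^5 + 6.560×10^5)/2 = 4.140×10^5 km.
Circular speed at r₁: v₁ = √(μ/r₁) = √(1.267×10^8/1.720×10^5) = 27.141 km/s.
Transfer-orbit speed at r₁ (v² = μ(2/r − 1/a)): v_p = √[μ(2/r₁ − 1/a_t)] = 34.165 km/s.
First burn Δv₁ = |v_p − v₁| = 7.024 km/s.
Circular speed at r₂: v₂ = √(μ/r₂) = 13.8975 km/s.
Transfer-orbit speed at r₂: v_a = √[μ(2/r₂ − 1/a_t)] = 8.95778 km/s.
Second burn Δv₂ = |v₂ − v_a| = 4.940 km/s.
Total Δv = Δv₁ + Δv₂ = 11.96 km/s.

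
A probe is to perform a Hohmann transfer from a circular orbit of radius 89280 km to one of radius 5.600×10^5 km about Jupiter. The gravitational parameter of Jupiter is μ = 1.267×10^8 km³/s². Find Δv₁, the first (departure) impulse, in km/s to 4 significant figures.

Transfer-ellipse semi-major axis a_t = (r₁ + r₂)/2 = (89280 + 5.600×10^5)/2 = 3.2464×10^5 km.
Circular speed at r = 89280 km: v_c = √(μ/r) = 37.67 km/s.
Transfer-orbit speed at the same r (vis-viva, a = a_t): v_t = √[μ(2/r − 1/a_t)] = 49.48 km/s.
Δv₁ = |v_t − v_c| = |49.48 − 37.67| = 11.81 km/s.

Δv₁ = 11.81 km/s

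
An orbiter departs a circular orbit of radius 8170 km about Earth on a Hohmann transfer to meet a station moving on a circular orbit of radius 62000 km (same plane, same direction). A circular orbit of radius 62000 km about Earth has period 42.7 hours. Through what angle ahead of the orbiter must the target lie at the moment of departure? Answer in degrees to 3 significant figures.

From Kepler's third law T² = 4π²r³/μ at r = 62000 km, T = 42.7 hours = 42.7 × 3600 s = 1.5372×10^5 s: μ = 4π²r³/T² = 3.98175×10^5 km³/s².
The Hohmann ellipse has a_t = (r₁ + r₂)/2 = 35085 km.
Transfer time t = π√(a_t³/μ) = 32720 s.
Target angular speed ω₂ = √(μ/r₂³) = 4.087×10^-5 rad/s.
Angle swept by the target during transfer: ω₂·t = 1.3373 rad = 76.62°.
The orbiter traverses 180° on the transfer ellipse, so the target must lead by 180° − 76.62° = 103°.

φ = 103°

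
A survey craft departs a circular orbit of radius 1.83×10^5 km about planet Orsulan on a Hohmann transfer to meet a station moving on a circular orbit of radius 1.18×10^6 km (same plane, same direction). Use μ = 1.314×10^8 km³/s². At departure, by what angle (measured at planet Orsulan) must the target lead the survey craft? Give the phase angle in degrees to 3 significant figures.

The Hohmann ellipse has a_t = (r₁ + r₂)/2 = 6.815×10^5 km.
The half-period of the transfer ellipse is t = π√(a_t³/μ) = 1.54188×10^5 s.
The target's mean motion on its circular orbit is ω₂ = √(μ/r₂³) = 8.94282×10^-6 rad/s.
Angle swept by the target during transfer: ω₂·t = 1.37888 rad = 79.00°.
The survey craft traverses 180° on the transfer ellipse, so the target must lead by 180° − 79.00° = 101°.

φ = 101°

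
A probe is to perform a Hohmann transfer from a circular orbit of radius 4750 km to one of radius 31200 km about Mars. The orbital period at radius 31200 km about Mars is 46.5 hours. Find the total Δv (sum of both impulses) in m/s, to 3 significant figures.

Δv = 1520 m/s

From Kepler's third law T² = 4π²r³/μ at r = 31200 km, T = 46.5 hours = 46.5 × 3600 s = 1.674×10^5 s: μ = 4π²r³/T² = 42787.1 km³/s².
The Hohmann ellipse has a_t = (r₁ + r₂)/2 = 17975 km.
At r₁ the circular-orbit speed is v₁ = √(μ/r₁) = 3.0013 km/s.
On the transfer ellipse at r₁, vis-viva gives v_p = √[μ(2/r₁ − 1/a_t)] = 3.9541 km/s.
First burn Δv₁ = |v_p − v₁| = 0.9528 km/s.
Circular speed at r₂: v₂ = √(μ/r₂) = 1.1711 km/s.
Transfer-orbit speed at r₂: v_a = √[μ(2/r₂ − 1/a_t)] = 0.60199 km/s.
Second burn Δv₂ = |v₂ − v_a| = 0.5691 km/s.
Δv = Δv₁ + Δv₂ = 0.9528 + 0.5691 = 1.522 km/s.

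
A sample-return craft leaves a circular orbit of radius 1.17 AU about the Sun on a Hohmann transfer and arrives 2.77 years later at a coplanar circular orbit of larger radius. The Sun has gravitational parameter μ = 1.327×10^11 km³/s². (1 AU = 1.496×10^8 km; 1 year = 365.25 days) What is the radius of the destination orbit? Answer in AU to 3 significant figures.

In km: r₁ = 1.17 × 1.496×10^8 = 1.75032×10^8 km.
Transfer time t = 2.77 years × 365.25 × 86400 s = 8.7414552×10^7 s, and t = π√(a_t³/μ).
So a_t = (μ t²/π²)^(1/3) = (1.327×10^11 × (8.7414552×10^7)² / π²)^(1/3) = 4.6836×10^8 km.
Since a_t = (r₁ + r₂)/2, r₂ = 2a_t − r₁ = 2×4.6836×10^8 − 1.75032×10^8 = 7.61688×10^8 km.
In AU: r₂ = 7.61688×10^8 / 1.496×10^8 = 5.09 AU.

r₂ = 5.09 AU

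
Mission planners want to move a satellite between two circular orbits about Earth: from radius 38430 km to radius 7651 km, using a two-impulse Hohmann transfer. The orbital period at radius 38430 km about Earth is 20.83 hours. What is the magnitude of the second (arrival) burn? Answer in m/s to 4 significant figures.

From Kepler's third law T² = 4π²r³/μ at r = 38430 km, T = 20.83 hours = 20.83 × 3600 s = 74988 s: μ = 4π²r³/T² = 3.98462×10^5 km³/s².
The Hohmann ellipse has a_t = (r₁ + r₂)/2 = 23040.5 km.
Circular speed at r = 7651 km: v_c = √(μ/r) = 7.2166 km/s.
Transfer-orbit speed at the same r (vis-viva, a = a_t): v_t = √[μ(2/r − 1/a_t)] = 9.3202 km/s.
Δv₂ = |v_t − v_c| = |9.3202 − 7.2166| = 2.104 km/s.

Δv₂ = 2104 m/s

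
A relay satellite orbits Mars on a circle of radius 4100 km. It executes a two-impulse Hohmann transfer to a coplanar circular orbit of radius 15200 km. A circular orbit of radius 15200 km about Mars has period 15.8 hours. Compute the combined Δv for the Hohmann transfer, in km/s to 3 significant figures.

Δv = 1.41 km/s

From Kepler's third law T² = 4π²r³/μ at r = 15200 km, T = 15.8 hours = 15.8 × 3600 s = 56880 s: μ = 4π²r³/T² = 42852.0 km³/s².
Transfer-ellipse semi-major axis a_t = (r₁ + r₂)/2 = (4100 + 15200)/2 = 9650 km.
Circular speed at r₁: v₁ = √(μ/r₁) = √(42852.0/4100) = 3.2329 km/s.
On the transfer ellipse at r₁, v² = μ(2/r − 1/a) gives v_p = √[μ(2/r₁ − 1/a_t)] = 4.0574 km/s.
First burn Δv₁ = |v_p − v₁| = 0.8245 km/s.
Circular speed at r₂: v₂ = √(μ/r₂) = 1.67905 km/s.
Transfer-orbit speed at r₂: v_a = √[μ(2/r₂ − 1/a_t)] = 1.09444 km/s.
Second burn Δv₂ = |v₂ − v_a| = 0.5846 km/s.
Δv = Δv₁ + Δv₂ = 0.8245 + 0.5846 = 1.409 km/s.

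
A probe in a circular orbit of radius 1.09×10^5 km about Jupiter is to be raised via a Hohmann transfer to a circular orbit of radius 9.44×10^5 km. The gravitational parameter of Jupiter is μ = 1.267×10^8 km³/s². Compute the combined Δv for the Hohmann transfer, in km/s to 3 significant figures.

Transfer-ellipse semi-major axis a_t = (r₁ + r₂)/2 = (1.090×10^5 + 9.440×10^5)/2 = 5.265×10^5 km.
Circular speed at r₁: v₁ = √(μ/r₁) = √(1.267×10^8/1.090×10^5) = 34.09 km/s.
Transfer-orbit speed at r₁ (v² = μ(2/r − 1/a)): v_p = √[μ(2/r₁ − 1/a_t)] = 45.65 km/s.
First burn Δv₁ = |v_p − v₁| = 11.56 km/s.
At r₂, v₂ = √(μ/r₂) = 11.585 km/s.
Transfer-orbit speed at r₂: v_a = √[μ(2/r₂ − 1/a_t)] = 5.2713 km/s.
Second burn Δv₂ = |v₂ − v_a| = 6.314 km/s.
Total Δv = Δv₁ + Δv₂ = 17.87 km/s.

Δv = 17.9 km/s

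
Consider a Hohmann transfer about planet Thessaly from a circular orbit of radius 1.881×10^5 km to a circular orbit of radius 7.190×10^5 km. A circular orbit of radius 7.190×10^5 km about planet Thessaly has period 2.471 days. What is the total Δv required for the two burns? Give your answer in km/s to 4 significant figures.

From Kepler's third law T² = 4π²r³/μ at r = 7.190×10^5 km, T = 2.471 days = 2.471 × 86400 s = 2.134944×10^5 s: μ = 4π²r³/T² = 3.21939×10^8 km³/s².
Semi-major axis of the transfer orbit: a_t = (1.881×10^5 + 7.190×10^5)/2 = 4.5355×10^5 km.
At r₁ the circular-orbit speed is v₁ = √(μ/r₁) = 41.37 km/s.
On the transfer ellipse at r₁, vis-viva equation gives v_p = √[μ(2/r₁ − 1/a_t)] = 52.09 km/s.
First burn Δv₁ = |v_p − v₁| = 10.72 km/s.
Circular speed at r₂: v₂ = √(μ/r₂) = 21.160 km/s.
Transfer-orbit speed at r₂: v_a = √[μ(2/r₂ − 1/a_t)] = 13.627 km/s.
Second burn Δv₂ = |v₂ − v_a| = 7.533 km/s.
Total Δv = Δv₁ + Δv₂ = 18.25 km/s.

Δv = 18.25 km/s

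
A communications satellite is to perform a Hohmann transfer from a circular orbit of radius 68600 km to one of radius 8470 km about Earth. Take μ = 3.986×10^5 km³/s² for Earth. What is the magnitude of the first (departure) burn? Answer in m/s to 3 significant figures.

Semi-major axis of the transfer orbit: a_t = (68600 + 8470)/2 = 38535 km.
On the circular orbit at r = 68600 km, v_c = √(μ/r) = 2.410 km/s.
Transfer-orbit speed at the same r (vis-viva, a = a_t): v_t = √[μ(2/r − 1/a_t)] = 1.130 km/s.
Δv₁ = |v_t − v_c| = |1.130 − 2.410| = 1.280 km/s.

Δv₁ = 1280 m/s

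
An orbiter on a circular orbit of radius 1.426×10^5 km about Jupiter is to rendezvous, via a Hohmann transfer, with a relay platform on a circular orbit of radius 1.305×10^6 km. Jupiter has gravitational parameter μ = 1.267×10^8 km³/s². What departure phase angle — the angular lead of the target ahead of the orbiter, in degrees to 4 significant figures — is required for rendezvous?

The Hohmann ellipse has a_t = (r₁ + r₂)/2 = 7.238×10^5 km.
The half-period of the transfer ellipse is t = π√(a_t³/μ) = 1.718658×10^5 s.
Target angular speed ω₂ = √(μ/r₂³) = 7.550445×10^-6 rad/s.
Angle swept by the target during transfer: ω₂·t = 1.297663 rad = 74.351°.
The orbiter traverses 180° on the transfer ellipse, so the target must lead by 180° − 74.351° = 105.6°.

φ = 105.6°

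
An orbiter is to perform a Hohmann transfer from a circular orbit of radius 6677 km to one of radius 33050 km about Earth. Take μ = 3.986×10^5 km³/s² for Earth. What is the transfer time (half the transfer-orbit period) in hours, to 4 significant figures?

Semi-major axis of the transfer orbit: a_t = (6677 + 33050)/2 = 19863.5 km.
By Kepler's third law the transfer-orbit period is T = 2π√(a_t³/μ), so t = T/2 = 13930.4 s.
Converting: 13930.4 s ÷ 3600 s/hour = 3.870 hours.

t = 3.870 hours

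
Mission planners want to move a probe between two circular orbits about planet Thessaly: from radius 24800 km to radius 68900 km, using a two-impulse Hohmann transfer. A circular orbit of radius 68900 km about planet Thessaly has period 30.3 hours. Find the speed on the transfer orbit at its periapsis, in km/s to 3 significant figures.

From Kepler's third law T² = 4π²r³/μ at r = 68900 km, T = 30.3 hours = 30.3 × 3600 s = 1.0908×10^5 s: μ = 4π²r³/T² = 1.08524×10^6 km³/s².
The Hohmann ellipse has a_t = (r₁ + r₂)/2 = 46850 km.
The periapsis of the transfer ellipse is at r = 24800 km.
Applying v² = μ(2/r − 1/a_t): v = 8.022 km/s.

v = 8.02 km/s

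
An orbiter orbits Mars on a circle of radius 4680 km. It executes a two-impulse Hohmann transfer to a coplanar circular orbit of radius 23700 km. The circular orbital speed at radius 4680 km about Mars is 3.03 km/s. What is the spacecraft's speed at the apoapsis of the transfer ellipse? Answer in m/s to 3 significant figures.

From the circular-orbit relation v² = μ/r at r = 4680 km: μ = v²r = (3.03)² × 4680 = 42966.6 km³/s².
The Hohmann ellipse has a_t = (r₁ + r₂)/2 = 14190 km.
The apoapsis of the transfer ellipse is at r = 23700 km.
Applying v² = μ(2/r − 1/a_t): v = 0.7733 km/s.

v = 773 m/s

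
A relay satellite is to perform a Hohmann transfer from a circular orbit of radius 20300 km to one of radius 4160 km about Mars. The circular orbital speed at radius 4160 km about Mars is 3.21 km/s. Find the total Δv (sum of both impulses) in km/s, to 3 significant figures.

Δv = 1.53 km/s

From the circular-orbit relation v² = μ/r at r = 4160 km: μ = v²r = (3.21)² × 4160 = 42865.1 km³/s².
The Hohmann ellipse has a_t = (r₁ + r₂)/2 = 12230 km.
At r₁ the circular-orbit speed is v₁ = √(μ/r₁) = 1.4531 km/s.
On the transfer ellipse at r₁, vis-viva equation gives v_a = √[μ(2/r₁ − 1/a_t)] = 0.84749 km/s.
First burn Δv₁ = |v_a − v₁| = 0.6056 km/s.
At r₂, v₂ = √(μ/r₂) = 3.2100 km/s.
Transfer-orbit speed at r₂: v_p = √[μ(2/r₂ − 1/a_t)] = 4.1356 km/s.
Second burn Δv₂ = |v₂ − v_p| = 0.9256 km/s.
Δv = Δv₁ + Δv₂ = 0.6056 + 0.9256 = 1.531 km/s.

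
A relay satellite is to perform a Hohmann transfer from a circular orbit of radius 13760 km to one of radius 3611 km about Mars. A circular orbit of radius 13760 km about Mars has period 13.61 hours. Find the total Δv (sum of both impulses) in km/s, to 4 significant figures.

Δv = 1.518 km/s

From Kepler's third law T² = 4π²r³/μ at r = 13760 km, T = 13.61 hours = 13.61 × 3600 s = 48996 s: μ = 4π²r³/T² = 42844.4 km³/s².
Transfer-ellipse semi-major axis a_t = (r₁ + r₂)/2 = (13760 + 3611)/2 = 8685.5 km.
Circular speed at r₁: v₁ = √(μ/r₁) = √(42844.4/13760) = 1.7646 km/s.
Transfer-orbit speed at r₁ (vis-viva): v_a = √[μ(2/r₁ − 1/a_t)] = 1.1378 km/s.
First burn Δv₁ = |v_a − v₁| = 0.6268 km/s.
Circular speed at r₂: v₂ = √(μ/r₂) = 3.445 km/s.
Transfer-orbit speed at r₂: v_p = √[μ(2/r₂ − 1/a_t)] = 4.336 km/s.
Second burn Δv₂ = |v₂ − v_p| = 0.8910 km/s.
Total Δv = Δv₁ + Δv₂ = 1.518 km/s.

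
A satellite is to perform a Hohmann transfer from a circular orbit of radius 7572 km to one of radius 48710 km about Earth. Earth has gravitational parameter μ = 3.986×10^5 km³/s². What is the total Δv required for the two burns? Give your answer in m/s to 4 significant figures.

The Hohmann ellipse has a_t = (r₁ + r₂)/2 = 28141 km.
Circular speed at r₁: v₁ = √(μ/r₁) = √(3.986×10^5/7572) = 7.2554 km/s.
Transfer-orbit speed at r₁ (vis-viva): v_p = √[μ(2/r₁ − 1/a_t)] = 9.5456 km/s.
First burn Δv₁ = |v_p − v₁| = 2.290 km/s.
At r₂, v₂ = √(μ/r₂) = 2.861 km/s.
Transfer-orbit speed at r₂: v_a = √[μ(2/r₂ − 1/a_t)] = 1.484 km/s.
Second burn Δv₂ = |v₂ − v_a| = 1.377 km/s.
Total Δv = Δv₁ + Δv₂ = 3.667 km/s.

Δv = 3667 m/s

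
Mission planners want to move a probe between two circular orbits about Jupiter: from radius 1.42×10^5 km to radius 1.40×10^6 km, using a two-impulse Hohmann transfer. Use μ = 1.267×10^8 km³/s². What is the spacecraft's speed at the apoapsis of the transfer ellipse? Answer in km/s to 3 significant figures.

v = 4.08 km/s

Semi-major axis of the transfer orbit: a_t = (1.420×10^5 + 1.400×10^6)/2 = 7.710×10^5 km.
The apoapsis of the transfer ellipse is at r = 1.400×10^6 km.
From the vis-viva equation, v = √[μ(2/r − 1/a_t)] = 4.083 km/s.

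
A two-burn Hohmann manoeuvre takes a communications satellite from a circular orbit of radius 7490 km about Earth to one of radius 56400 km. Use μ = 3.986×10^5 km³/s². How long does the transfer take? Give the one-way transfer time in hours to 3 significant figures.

t = 7.89 hours

Semi-major axis of the transfer orbit: a_t = (7490 + 56400)/2 = 31945 km.
Half the transfer-orbit period gives t = π√(a_t³/μ) = 28410 s.
Converting: 28410 s ÷ 3600 s/hour = 7.89 hours.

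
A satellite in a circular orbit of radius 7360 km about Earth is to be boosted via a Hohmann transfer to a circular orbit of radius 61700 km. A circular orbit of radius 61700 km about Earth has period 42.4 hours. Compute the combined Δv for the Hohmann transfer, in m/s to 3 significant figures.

From Kepler's third law T² = 4π²r³/μ at r = 61700 km, T = 42.4 hours = 42.4 × 3600 s = 1.5264×10^5 s: μ = 4π²r³/T² = 3.97996×10^5 km³/s².
Semi-major axis of the transfer orbit: a_t = (7360 + 61700)/2 = 34530 km.
Circular speed at r₁: v₁ = √(μ/r₁) = √(3.97996×10^5/7360) = 7.354 km/s.
On the transfer ellipse at r₁, vis-viva equation gives v_p = √[μ(2/r₁ − 1/a_t)] = 9.830 km/s.
First burn Δv₁ = |v_p − v₁| = 2.476 km/s.
Circular speed at r₂: v₂ = √(μ/r₂) = 2.540 km/s.
Transfer-orbit speed at r₂: v_a = √[μ(2/r₂ − 1/a_t)] = 1.173 km/s.
Second burn Δv₂ = |v₂ − v_a| = 1.367 km/s.
Δv = Δv₁ + Δv₂ = 2.476 + 1.367 = 3.843 km/s.

Δv = 3840 m/s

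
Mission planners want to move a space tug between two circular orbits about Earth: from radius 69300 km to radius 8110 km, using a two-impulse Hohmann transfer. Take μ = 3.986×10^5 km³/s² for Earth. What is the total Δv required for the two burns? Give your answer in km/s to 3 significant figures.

Semi-major axis of the transfer orbit: a_t = (69300 + 8110)/2 = 38705 km.
At r₁ the circular-orbit speed is v₁ = √(μ/r₁) = 2.3983 km/s.
Transfer-orbit speed at r₁ (vis-viva): v_a = √[μ(2/r₁ − 1/a_t)] = 1.0978 km/s.
First burn Δv₁ = |v_a − v₁| = 1.3005 km/s.
At r₂, v₂ = √(μ/r₂) = 7.0106 km/s.
Transfer-orbit speed at r₂: v_p = √[μ(2/r₂ − 1/a_t)] = 9.3808 km/s.
Second burn Δv₂ = |v₂ − v_p| = 2.3702 km/s.
Δv = Δv₁ + Δv₂ = 1.3005 + 2.3702 = 3.671 km/s.

Δv = 3.67 km/s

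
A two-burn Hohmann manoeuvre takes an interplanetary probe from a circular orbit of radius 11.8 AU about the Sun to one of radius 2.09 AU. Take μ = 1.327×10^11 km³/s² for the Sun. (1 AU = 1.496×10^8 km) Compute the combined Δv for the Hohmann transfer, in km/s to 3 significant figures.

In km: r₁ = 11.8 × 1.496×10^8 = 1.76528×10^9 km; r₂ = 2.09 × 1.496×10^8 = 3.12664×10^8 km.
Transfer-ellipse semi-major axis a_t = (r₁ + r₂)/2 = (1.76528×10^9 + 3.12664×10^8)/2 = 1.038972×10^9 km.
Circular speed at r₁: v₁ = √(μ/r₁) = √(1.327×10^11/1.76528×10^9) = 8.670 km/s.
On the transfer ellipse at r₁, vis-viva equation gives v_a = √[μ(2/r₁ − 1/a_t)] = 4.756 km/s.
First burn Δv₁ = |v_a − v₁| = 3.914 km/s.
At r₂, v₂ = √(μ/r₂) = 20.6014 km/s.
Transfer-orbit speed at r₂: v_p = √[μ(2/r₂ − 1/a_t)] = 26.8535 km/s.
Second burn Δv₂ = |v₂ − v_p| = 6.252 km/s.
Total Δv = Δv₁ + Δv₂ = 10.17 km/s.

Δv = 10.2 km/s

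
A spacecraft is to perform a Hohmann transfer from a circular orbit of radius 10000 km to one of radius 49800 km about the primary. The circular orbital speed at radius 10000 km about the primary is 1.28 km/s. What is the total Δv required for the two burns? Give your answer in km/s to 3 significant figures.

From the circular-orbit relation v² = μ/r at r = 10000 km: μ = v²r = (1.28)² × 10000 = 16384.0 km³/s².
Semi-major axis of the transfer orbit: a_t = (10000 + 49800)/2 = 29900 km.
Circular speed at r₁: v₁ = √(μ/r₁) = √(16384.0/10000) = 1.2800 km/s.
On the transfer ellipse at r₁, vis-viva equation gives v_p = √[μ(2/r₁ − 1/a_t)] = 1.6519 km/s.
First burn Δv₁ = |v_p − v₁| = 0.3719 km/s.
Circular speed at r₂: v₂ = √(μ/r₂) = 0.5736 km/s.
Transfer-orbit speed at r₂: v_a = √[μ(2/r₂ − 1/a_t)] = 0.3317 km/s.
Second burn Δv₂ = |v₂ − v_a| = 0.2419 km/s.
Δv = Δv₁ + Δv₂ = 0.3719 + 0.2419 = 0.6138 km/s.

Δv = 0.614 km/s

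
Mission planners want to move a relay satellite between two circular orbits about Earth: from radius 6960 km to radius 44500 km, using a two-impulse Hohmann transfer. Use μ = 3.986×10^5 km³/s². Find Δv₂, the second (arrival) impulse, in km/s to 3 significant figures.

The Hohmann ellipse has a_t = (r₁ + r₂)/2 = 25730 km.
On the circular orbit at r = 44500 km, v_c = √(μ/r) = 2.993 km/s.
Transfer-orbit speed at the same r (vis-viva, a = a_t): v_t = √[μ(2/r − 1/a_t)] = 1.557 km/s.
Δv₂ = |v_t − v_c| = |1.557 − 2.993| = 1.436 km/s.

Δv₂ = 1.44 km/s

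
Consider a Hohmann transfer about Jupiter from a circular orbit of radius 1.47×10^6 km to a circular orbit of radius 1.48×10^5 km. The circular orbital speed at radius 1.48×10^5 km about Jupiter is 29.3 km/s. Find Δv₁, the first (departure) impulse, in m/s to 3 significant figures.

From the circular-orbit relation v² = μ/r at r = 1.48×10^5 km: μ = v²r = (29.3)² × 1.48×10^5 = 1.27057×10^8 km³/s².
Transfer-ellipse semi-major axis a_t = (r₁ + r₂)/2 = (1.470×10^6 + 1.480×10^5)/2 = 8.090×10^5 km.
Circular speed at r = 1.470×10^6 km: v_c = √(μ/r) = 9.2969 km/s.
Vis-viva on the transfer ellipse at r = 1.470×10^6 km gives v_t = √[μ(2/r − 1/a_t)] = 3.9765 km/s.
Δv₁ = |v_t − v_c| = |3.9765 − 9.2969| = 5.320 km/s.

Δv₁ = 5320 m/s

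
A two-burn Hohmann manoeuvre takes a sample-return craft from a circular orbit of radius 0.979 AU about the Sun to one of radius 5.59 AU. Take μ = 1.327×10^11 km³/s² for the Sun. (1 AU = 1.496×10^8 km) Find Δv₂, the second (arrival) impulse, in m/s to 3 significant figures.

In km: r₁ = 0.979 × 1.496×10^8 = 1.464584×10^8 km; r₂ = 5.59 × 1.496×10^8 = 8.36264×10^8 km.
The Hohmann ellipse has a_t = (r₁ + r₂)/2 = 4.913612×10^8 km.
On the circular orbit at r = 8.36264×10^8 km, v_c = √(μ/r) = 12.597 km/s.
Vis-viva on the transfer ellipse at r = 8.36264×10^8 km gives v_t = √[μ(2/r − 1/a_t)] = 6.8773 km/s.
Δv₂ = |v_t − v_c| = |6.8773 − 12.597| = 5.720 km/s.

Δv₂ = 5720 m/s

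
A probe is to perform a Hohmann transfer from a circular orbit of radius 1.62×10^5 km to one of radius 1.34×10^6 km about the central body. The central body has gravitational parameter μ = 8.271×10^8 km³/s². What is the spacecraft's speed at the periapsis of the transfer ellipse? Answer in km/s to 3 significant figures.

v = 95.4 km/s

The Hohmann ellipse has a_t = (r₁ + r₂)/2 = 7.510×10^5 km.
The periapsis of the transfer ellipse is at r = 1.620×10^5 km.
Applying v² = μ(2/r − 1/a_t): v = 95.45 km/s.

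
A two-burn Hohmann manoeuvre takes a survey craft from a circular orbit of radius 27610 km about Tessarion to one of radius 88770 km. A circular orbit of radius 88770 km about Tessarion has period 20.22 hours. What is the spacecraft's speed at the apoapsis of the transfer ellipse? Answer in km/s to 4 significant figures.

v = 5.278 km/s

From Kepler's third law T² = 4π²r³/μ at r = 88770 km, T = 20.22 hours = 20.22 × 3600 s = 72792 s: μ = 4π²r³/T² = 5.21184×10^6 km³/s².
The Hohmann ellipse has a_t = (r₁ + r₂)/2 = 58190 km.
The apoapsis of the transfer ellipse is at r = 88770 km.
Applying v² = μ(2/r − 1/a_t): v = 5.278 km/s.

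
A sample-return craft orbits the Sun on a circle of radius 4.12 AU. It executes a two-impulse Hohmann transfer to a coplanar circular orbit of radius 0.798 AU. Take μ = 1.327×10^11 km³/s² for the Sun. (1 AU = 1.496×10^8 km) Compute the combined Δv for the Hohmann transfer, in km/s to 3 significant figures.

In km: r₁ = 4.12 × 1.496×10^8 = 6.16352×10^8 km; r₂ = 0.798 × 1.496×10^8 = 1.193808×10^8 km.
Transfer-ellipse semi-major axis a_t = (r₁ + r₂)/2 = (6.16352×10^8 + 1.193808×10^8)/2 = 3.678664×10^8 km.
At r₁ the circular-orbit speed is v₁ = √(μ/r₁) = 14.673 km/s.
Transfer-orbit speed at r₁ (vis-viva equation): v_a = √[μ(2/r₁ − 1/a_t)] = 8.3588 km/s.
First burn Δv₁ = |v_a − v₁| = 6.314 km/s.
At r₂, v₂ = √(μ/r₂) = 33.3402 km/s.
Transfer-orbit speed at r₂: v_p = √[μ(2/r₂ − 1/a_t)] = 43.1556 km/s.
Second burn Δv₂ = |v₂ − v_p| = 9.815 km/s.
Total Δv = Δv₁ + Δv₂ = 16.13 km/s.

Δv = 16.1 km/s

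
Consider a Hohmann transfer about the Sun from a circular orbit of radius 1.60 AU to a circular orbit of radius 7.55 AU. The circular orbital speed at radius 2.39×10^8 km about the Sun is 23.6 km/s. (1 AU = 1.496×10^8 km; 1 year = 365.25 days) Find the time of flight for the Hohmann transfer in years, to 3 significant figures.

t = 4.89 years

From the circular-orbit relation v² = μ/r at r = 2.39×10^8 km: μ = v²r = (23.6)² × 2.39×10^8 = 1.33113×10^11 km³/s².
In km: r₁ = 1.60 × 1.496×10^8 = 2.3936×10^8 km; r₂ = 7.55 × 1.496×10^8 = 1.12948×10^9 km.
Semi-major axis of the transfer orbit: a_t = (2.3936×10^8 + 1.12948×10^9)/2 = 6.8442×10^8 km.
By Kepler's third law the transfer-orbit period is T = 2π√(a_t³/μ), so t = T/2 = 1.542×10^8 s.
Converting: 1.542×10^8 s ÷ 3.15576×10^7 s/year (365.25 × 86400) = 4.89 years.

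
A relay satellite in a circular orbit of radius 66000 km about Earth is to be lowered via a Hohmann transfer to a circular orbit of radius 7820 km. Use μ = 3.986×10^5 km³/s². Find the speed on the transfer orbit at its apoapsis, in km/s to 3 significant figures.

Transfer-ellipse semi-major axis a_t = (r₁ + r₂)/2 = (66000 + 7820)/2 = 36910 km.
At apoapsis, r = 66000 km.
Applying v² = μ(2/r − 1/a_t): v = 1.131 km/s.

v = 1.13 km/s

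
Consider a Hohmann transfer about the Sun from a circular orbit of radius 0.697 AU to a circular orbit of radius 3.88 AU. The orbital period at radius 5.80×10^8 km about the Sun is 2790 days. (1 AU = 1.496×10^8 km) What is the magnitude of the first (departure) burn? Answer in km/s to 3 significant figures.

Δv₁ = 10.8 km/s

From Kepler's third law T² = 4π²r³/μ at r = 5.80×10^8 km, T = 2790 days = 2790 × 86400 s = 2.41056×10^8 s: μ = 4π²r³/T² = 1.32559×10^11 km³/s².
In km: r₁ = 0.697 × 1.496×10^8 = 1.042712×10^8 km; r₂ = 3.88 × 1.496×10^8 = 5.80448×10^8 km.
Transfer-ellipse semi-major axis a_t = (r₁ + r₂)/2 = (1.042712×10^8 + 5.80448×10^8)/2 = 3.423596×10^8 km.
On the circular orbit at r = 1.042712×10^8 km, v_c = √(μ/r) = 35.66 km/s.
Transfer-orbit speed at the same r (vis-viva, a = a_t): v_t = √[μ(2/r − 1/a_t)] = 46.43 km/s.
Δv₁ = |v_t − v_c| = |46.43 − 35.66| = 10.77 km/s.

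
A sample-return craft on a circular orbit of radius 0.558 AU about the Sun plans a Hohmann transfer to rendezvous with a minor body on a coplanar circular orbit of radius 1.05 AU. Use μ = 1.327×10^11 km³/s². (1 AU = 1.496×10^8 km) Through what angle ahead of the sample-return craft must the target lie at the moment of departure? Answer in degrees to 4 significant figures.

In km: r₁ = 0.558 × 1.496×10^8 = 8.34768×10^7 km; r₂ = 1.05 × 1.496×10^8 = 1.5708×10^8 km.
The Hohmann ellipse has a_t = (r₁ + r₂)/2 = 1.202784×10^8 km.
The half-period of the transfer ellipse is t = π√(a_t³/μ) = 1.138×10^7 s.
Target angular speed ω₂ = √(μ/r₂³) = 1.850×10^-7 rad/s.
Angle swept by the target during transfer: ω₂·t = 2.105 rad = 120.61°.
Arrival is 180° from departure on the ellipse, so φ = 180° − 120.61° = 59.39°.

φ = 59.39°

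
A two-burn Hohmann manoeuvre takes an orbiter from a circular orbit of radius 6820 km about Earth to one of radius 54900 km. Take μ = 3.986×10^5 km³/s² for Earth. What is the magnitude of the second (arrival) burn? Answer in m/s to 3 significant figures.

Δv₂ = 1430 m/s

The Hohmann ellipse has a_t = (r₁ + r₂)/2 = 30860 km.
On the circular orbit at r = 54900 km, v_c = √(μ/r) = 2.695 km/s.
Transfer-orbit speed at the same r (vis-viva, a = a_t): v_t = √[μ(2/r − 1/a_t)] = 1.267 km/s.
Δv₂ = |v_t − v_c| = |1.267 − 2.695| = 1.428 km/s.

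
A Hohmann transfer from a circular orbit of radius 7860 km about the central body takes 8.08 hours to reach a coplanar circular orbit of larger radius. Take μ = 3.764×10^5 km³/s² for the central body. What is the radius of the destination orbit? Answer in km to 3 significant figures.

r₂ = 55800 km

Transfer time t = 8.08 hours = 29088 s, and t = π√(a_t³/μ).
So a_t = (μ t²/π²)^(1/3) = (3.764×10^5 × (29088)² / π²)^(1/3) = 31837 km.
Since a_t = (r₁ + r₂)/2, r₂ = 2a_t − r₁ = 2×31837 − 7860 = 55814 km.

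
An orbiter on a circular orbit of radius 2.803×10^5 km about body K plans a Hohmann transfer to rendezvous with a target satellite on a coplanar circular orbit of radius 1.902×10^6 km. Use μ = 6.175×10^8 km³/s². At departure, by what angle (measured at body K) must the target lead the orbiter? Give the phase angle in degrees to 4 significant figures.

φ = 101.8°

Semi-major axis of the transfer orbit: a_t = (2.803×10^5 + 1.902×10^6)/2 = 1.09115×10^6 km.
Transfer time t = π√(a_t³/μ) = 1.441×10^5 s.
The target's mean motion on its circular orbit is ω₂ = √(μ/r₂³) = 9.473×10^-6 rad/s.
Angle swept by the target during transfer: ω₂·t = 1.365 rad = 78.21°.
The orbiter traverses 180° on the transfer ellipse, so the target must lead by 180° − 78.21° = 101.8°.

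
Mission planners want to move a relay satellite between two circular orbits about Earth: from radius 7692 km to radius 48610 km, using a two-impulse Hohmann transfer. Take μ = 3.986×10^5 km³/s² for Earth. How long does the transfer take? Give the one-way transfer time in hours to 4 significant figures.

t = 6.529 hours

Semi-major axis of the transfer orbit: a_t = (7692 + 48610)/2 = 28151 km.
Half the transfer-orbit period gives t = π√(a_t³/μ) = 23503 s.
Converting: 23503 s ÷ 3600 s/hour = 6.529 hours.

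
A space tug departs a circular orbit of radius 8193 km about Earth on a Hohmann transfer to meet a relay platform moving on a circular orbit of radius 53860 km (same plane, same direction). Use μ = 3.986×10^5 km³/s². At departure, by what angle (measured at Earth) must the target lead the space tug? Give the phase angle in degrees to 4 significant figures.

Semi-major axis of the transfer orbit: a_t = (8193 + 53860)/2 = 31026.5 km.
Transfer time t = π√(a_t³/μ) = 27194.5 s.
Target angular speed ω₂ = √(μ/r₂³) = 5.05090×10^-5 rad/s.
Angle swept by the target during transfer: ω₂·t = 1.3736 rad = 78.70°.
Arrival is 180° from departure on the ellipse, so φ = 180° − 78.70° = 101.3°.

φ = 101.3°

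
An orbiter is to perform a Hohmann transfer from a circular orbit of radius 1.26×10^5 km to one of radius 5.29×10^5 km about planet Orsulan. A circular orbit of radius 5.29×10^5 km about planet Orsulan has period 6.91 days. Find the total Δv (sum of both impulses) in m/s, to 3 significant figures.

Δv = 5200 m/s

From Kepler's third law T² = 4π²r³/μ at r = 5.29×10^5 km, T = 6.91 days = 6.91 × 86400 s = 5.97024×10^5 s: μ = 4π²r³/T² = 1.63962×10^7 km³/s².
Semi-major axis of the transfer orbit: a_t = (1.260×10^5 + 5.290×10^5)/2 = 3.275×10^5 km.
At r₁ the circular-orbit speed is v₁ = √(μ/r₁) = 11.407 km/s.
On the transfer ellipse at r₁, vis-viva gives v_p = √[μ(2/r₁ − 1/a_t)] = 14.498 km/s.
First burn Δv₁ = |v_p − v₁| = 3.091 km/s.
Circular speed at r₂: v₂ = √(μ/r₂) = 5.567 km/s.
Transfer-orbit speed at r₂: v_a = √[μ(2/r₂ − 1/a_t)] = 3.453 km/s.
Second burn Δv₂ = |v₂ − v_a| = 2.114 km/s.
Total Δv = Δv₁ + Δv₂ = 5.205 km/s.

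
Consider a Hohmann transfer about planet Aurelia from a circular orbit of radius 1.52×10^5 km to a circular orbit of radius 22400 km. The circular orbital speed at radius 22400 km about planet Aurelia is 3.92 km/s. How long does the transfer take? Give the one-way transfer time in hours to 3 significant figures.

From the circular-orbit relation v² = μ/r at r = 22400 km: μ = v²r = (3.92)² × 22400 = 3.44207×10^5 km³/s².
The Hohmann ellipse has a_t = (r₁ + r₂)/2 = 87200 km.
Half the transfer-orbit period gives t = π√(a_t³/μ) = 1.379×10^5 s.
Converting: 1.379×10^5 s ÷ 3600 s/hour = 38.3 hours.

t = 38.3 hours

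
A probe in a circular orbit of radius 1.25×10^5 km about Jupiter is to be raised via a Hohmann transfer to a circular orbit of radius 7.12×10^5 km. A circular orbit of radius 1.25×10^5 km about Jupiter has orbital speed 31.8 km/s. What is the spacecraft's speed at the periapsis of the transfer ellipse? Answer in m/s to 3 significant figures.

v = 41500 m/s

From the circular-orbit relation v² = μ/r at r = 1.25×10^5 km: μ = v²r = (31.8)² × 1.25×10^5 = 1.26405×10^8 km³/s².
Semi-major axis of the transfer orbit: a_t = (1.250×10^5 + 7.120×10^5)/2 = 4.185×10^5 km.
The periapsis of the transfer ellipse is at r = 1.250×10^5 km.
Applying v² = μ(2/r − 1/a_t): v = 41.48 km/s.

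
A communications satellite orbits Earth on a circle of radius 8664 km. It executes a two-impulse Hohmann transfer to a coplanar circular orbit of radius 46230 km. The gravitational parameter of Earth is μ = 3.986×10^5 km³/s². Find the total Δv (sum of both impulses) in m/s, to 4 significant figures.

Semi-major axis of the transfer orbit: a_t = (8664 + 46230)/2 = 27447 km.
Circular speed at r₁: v₁ = √(μ/r₁) = √(3.986×10^5/8664) = 6.783 km/s.
Transfer-orbit speed at r₁ (vis-viva): v_p = √[μ(2/r₁ − 1/a_t)] = 8.803 km/s.
First burn Δv₁ = |v_p − v₁| = 2.020 km/s.
At r₂, v₂ = √(μ/r₂) = 2.93634 km/s.
Transfer-orbit speed at r₂: v_a = √[μ(2/r₂ − 1/a_t)] = 1.64975 km/s.
Second burn Δv₂ = |v₂ − v_a| = 1.287 km/s.
Total Δv = Δv₁ + Δv₂ = 3.307 km/s.

Δv = 3307 m/s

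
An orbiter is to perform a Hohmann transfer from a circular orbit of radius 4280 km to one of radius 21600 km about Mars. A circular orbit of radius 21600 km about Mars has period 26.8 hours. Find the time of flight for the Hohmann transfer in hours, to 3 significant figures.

t = 6.21 hours

From Kepler's third law T² = 4π²r³/μ at r = 21600 km, T = 26.8 hours = 26.8 × 3600 s = 96480 s: μ = 4π²r³/T² = 42741.2 km³/s².
Transfer-ellipse semi-major axis a_t = (r₁ + r₂)/2 = (4280 + 21600)/2 = 12940 km.
By Kepler's third law the transfer-orbit period is T = 2π√(a_t³/μ), so t = T/2 = 22370 s.
Converting: 22370 s ÷ 3600 s/hour = 6.21 hours.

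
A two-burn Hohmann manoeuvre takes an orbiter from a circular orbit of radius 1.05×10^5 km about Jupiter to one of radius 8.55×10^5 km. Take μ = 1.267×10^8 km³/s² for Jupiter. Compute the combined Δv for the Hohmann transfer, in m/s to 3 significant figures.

The Hohmann ellipse has a_t = (r₁ + r₂)/2 = 4.800×10^5 km.
Circular speed at r₁: v₁ = √(μ/r₁) = √(1.267×10^8/1.050×10^5) = 34.74 km/s.
Transfer-orbit speed at r₁ (v² = μ(2/r − 1/a)): v_p = √[μ(2/r₁ − 1/a_t)] = 46.36 km/s.
First burn Δv₁ = |v_p − v₁| = 11.62 km/s.
Circular speed at r₂: v₂ = √(μ/r₂) = 12.1732 km/s.
Transfer-orbit speed at r₂: v_a = √[μ(2/r₂ − 1/a_t)] = 5.69350 km/s.
Second burn Δv₂ = |v₂ − v_a| = 6.480 km/s.
Total Δv = Δv₁ + Δv₂ = 18.10 km/s.

Δv = 18100 m/s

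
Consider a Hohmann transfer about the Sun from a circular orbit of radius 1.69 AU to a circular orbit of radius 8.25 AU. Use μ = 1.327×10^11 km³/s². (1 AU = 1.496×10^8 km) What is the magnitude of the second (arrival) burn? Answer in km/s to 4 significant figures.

In km: r₁ = 1.69 × 1.496×10^8 = 2.52824×10^8 km; r₂ = 8.25 × 1.496×10^8 = 1.2342×10^9 km.
Transfer-ellipse semi-major axis a_t = (r₁ + r₂)/2 = (2.52824×10^8 + 1.2342×10^9)/2 = 7.43512×10^8 km.
On the circular orbit at r = 1.2342×10^9 km, v_c = √(μ/r) = 10.37 km/s.
Vis-viva on the transfer ellipse at r = 1.2342×10^9 km gives v_t = √[μ(2/r − 1/a_t)] = 6.047 km/s.
Δv₂ = |v_t − v_c| = |6.047 − 10.37| = 4.323 km/s.

Δv₂ = 4.323 km/s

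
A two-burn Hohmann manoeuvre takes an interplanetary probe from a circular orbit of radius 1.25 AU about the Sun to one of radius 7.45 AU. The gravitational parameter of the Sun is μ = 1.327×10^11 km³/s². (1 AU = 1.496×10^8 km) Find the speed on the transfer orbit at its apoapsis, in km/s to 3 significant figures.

In km: r₁ = 1.25 × 1.496×10^8 = 1.870×10^8 km; r₂ = 7.45 × 1.496×10^8 = 1.11452×10^9 km.
Transfer-ellipse semi-major axis a_t = (r₁ + r₂)/2 = (1.870×10^8 + 1.11452×10^9)/2 = 6.5076×10^8 km.
The apoapsis of the transfer ellipse is at r = 1.11452×10^9 km.
Vis-viva: v = √[μ(2/r − 1/a_t)] = √[1.327×10^11 × (2/1.11452×10^9 − 1/6.5076×10^8)] = 5.849 km/s.

v = 5.85 km/s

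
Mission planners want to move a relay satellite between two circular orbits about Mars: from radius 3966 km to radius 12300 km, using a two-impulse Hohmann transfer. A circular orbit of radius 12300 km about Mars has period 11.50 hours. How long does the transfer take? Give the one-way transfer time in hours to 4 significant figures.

From Kepler's third law T² = 4π²r³/μ at r = 12300 km, T = 11.50 hours = 11.50 × 3600 s = 41400 s: μ = 4π²r³/T² = 42862.2 km³/s².
Transfer-ellipse semi-major axis a_t = (r₁ + r₂)/2 = (3966 + 12300)/2 = 8133 km.
By Kepler's third law the transfer-orbit period is T = 2π√(a_t³/μ), so t = T/2 = 11130 s.
Converting: 11130 s ÷ 3600 s/hour = 3.092 hours.

t = 3.092 hours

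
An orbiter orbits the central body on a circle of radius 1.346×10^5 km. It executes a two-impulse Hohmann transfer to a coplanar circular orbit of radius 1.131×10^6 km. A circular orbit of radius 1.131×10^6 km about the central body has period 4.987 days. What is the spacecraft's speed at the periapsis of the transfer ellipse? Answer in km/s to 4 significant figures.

From Kepler's third law T² = 4π²r³/μ at r = 1.131×10^6 km, T = 4.987 days = 4.987 × 86400 s = 4.308768×10^5 s: μ = 4π²r³/T² = 3.07639×10^8 km³/s².
The Hohmann ellipse has a_t = (r₁ + r₂)/2 = 6.328×10^5 km.
The periapsis of the transfer ellipse is at r = 1.346×10^5 km.
Vis-viva: v = √[μ(2/r − 1/a_t)] = √[3.07639×10^8 × (2/1.346×10^5 − 1/6.328×10^5)] = 63.91 km/s.

v = 63.91 km/s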